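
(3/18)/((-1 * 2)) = -1/12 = -0.08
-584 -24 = -608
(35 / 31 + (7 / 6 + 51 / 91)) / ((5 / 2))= 48343 / 42315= 1.14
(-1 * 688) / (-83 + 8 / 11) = 7568 / 905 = 8.36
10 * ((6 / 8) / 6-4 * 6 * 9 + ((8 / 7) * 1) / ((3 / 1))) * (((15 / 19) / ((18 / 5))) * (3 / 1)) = -4525375 / 3192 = -1417.72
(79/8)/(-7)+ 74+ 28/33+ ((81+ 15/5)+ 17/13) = 3813701/24024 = 158.75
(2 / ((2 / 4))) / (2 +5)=4 / 7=0.57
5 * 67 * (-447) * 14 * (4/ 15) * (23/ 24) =-535754.33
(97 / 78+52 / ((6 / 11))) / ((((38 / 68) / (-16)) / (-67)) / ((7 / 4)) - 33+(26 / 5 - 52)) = -400404060 / 330846373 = -1.21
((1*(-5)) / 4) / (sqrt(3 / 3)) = -5 / 4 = -1.25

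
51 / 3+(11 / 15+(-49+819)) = 11816 / 15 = 787.73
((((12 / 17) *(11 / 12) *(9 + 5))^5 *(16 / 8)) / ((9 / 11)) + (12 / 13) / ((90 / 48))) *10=247725703886272 / 166123269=1491216.16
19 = 19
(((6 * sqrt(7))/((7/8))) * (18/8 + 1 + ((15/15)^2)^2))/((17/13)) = 156 * sqrt(7)/7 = 58.96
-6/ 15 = -2/ 5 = -0.40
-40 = -40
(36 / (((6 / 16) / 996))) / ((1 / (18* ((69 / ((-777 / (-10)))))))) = 395850240 / 259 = 1528379.31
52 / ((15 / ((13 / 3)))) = 676 / 45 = 15.02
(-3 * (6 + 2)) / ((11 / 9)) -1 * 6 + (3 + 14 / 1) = -95 / 11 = -8.64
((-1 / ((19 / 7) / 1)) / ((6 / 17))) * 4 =-238 / 57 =-4.18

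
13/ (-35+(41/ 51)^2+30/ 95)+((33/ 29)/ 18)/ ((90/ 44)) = -462328697/ 1317099960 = -0.35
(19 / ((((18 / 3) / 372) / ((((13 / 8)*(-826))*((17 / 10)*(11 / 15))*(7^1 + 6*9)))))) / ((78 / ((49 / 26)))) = -135966797351 / 46800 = -2905273.45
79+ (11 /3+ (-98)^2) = 29060 /3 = 9686.67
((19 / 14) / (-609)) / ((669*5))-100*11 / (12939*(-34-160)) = 5220620641 / 11931433988670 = 0.00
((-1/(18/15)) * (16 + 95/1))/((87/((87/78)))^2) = -185/12168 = -0.02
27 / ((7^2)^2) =27 / 2401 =0.01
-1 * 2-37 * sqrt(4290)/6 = -37 * sqrt(4290)/6-2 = -405.90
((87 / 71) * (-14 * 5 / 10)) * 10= -6090 / 71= -85.77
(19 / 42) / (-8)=-19 / 336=-0.06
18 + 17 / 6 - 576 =-3331 / 6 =-555.17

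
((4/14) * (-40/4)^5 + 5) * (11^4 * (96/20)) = -14052900312/7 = -2007557187.43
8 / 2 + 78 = 82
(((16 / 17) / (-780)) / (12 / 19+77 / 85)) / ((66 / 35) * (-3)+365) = -2660 / 1217918949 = -0.00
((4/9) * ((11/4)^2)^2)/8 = 14641/4608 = 3.18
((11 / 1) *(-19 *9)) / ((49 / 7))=-1881 / 7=-268.71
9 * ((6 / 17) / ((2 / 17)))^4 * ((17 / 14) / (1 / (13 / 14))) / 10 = 161109 / 1960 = 82.20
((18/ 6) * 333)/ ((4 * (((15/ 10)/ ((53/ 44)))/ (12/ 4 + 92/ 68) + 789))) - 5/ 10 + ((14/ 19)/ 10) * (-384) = -223330793/ 7842136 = -28.48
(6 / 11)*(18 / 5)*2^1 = 216 / 55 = 3.93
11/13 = 0.85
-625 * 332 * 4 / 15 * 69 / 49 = -3818000 / 49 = -77918.37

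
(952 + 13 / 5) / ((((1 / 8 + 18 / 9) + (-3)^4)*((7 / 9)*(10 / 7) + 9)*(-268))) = -85914 / 20272525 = -0.00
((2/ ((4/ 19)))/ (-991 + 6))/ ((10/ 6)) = -57/ 9850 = -0.01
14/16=7/8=0.88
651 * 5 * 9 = 29295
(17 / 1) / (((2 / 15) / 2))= 255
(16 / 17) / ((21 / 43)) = 688 / 357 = 1.93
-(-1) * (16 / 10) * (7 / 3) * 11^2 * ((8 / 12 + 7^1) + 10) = 359128 / 45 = 7980.62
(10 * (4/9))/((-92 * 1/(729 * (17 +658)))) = -546750/23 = -23771.74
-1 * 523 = -523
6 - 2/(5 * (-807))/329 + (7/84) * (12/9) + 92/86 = 1229721653/171249435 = 7.18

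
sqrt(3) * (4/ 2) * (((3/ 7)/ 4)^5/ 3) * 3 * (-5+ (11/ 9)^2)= -213 * sqrt(3)/ 2151296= -0.00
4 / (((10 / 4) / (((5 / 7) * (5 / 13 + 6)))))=664 / 91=7.30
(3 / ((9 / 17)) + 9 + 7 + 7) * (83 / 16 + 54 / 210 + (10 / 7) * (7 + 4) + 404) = 3412609 / 280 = 12187.89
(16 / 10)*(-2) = -16 / 5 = -3.20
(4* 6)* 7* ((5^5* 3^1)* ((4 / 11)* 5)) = 31500000 / 11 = 2863636.36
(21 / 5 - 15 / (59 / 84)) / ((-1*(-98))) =-723 / 4130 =-0.18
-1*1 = -1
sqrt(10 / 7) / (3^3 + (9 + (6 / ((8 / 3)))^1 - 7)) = 4*sqrt(70) / 875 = 0.04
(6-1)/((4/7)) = 35/4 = 8.75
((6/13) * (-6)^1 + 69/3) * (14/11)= 3682/143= 25.75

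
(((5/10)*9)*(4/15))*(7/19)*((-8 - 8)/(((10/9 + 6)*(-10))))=0.10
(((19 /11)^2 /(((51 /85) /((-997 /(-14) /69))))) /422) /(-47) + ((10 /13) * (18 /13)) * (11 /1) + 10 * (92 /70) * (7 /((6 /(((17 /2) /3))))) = 55.16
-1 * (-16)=16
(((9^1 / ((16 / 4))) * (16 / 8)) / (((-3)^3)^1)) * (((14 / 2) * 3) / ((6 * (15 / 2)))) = -0.08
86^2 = 7396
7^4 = 2401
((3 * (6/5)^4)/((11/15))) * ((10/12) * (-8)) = -56.55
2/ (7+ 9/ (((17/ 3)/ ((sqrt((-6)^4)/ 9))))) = 34/ 227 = 0.15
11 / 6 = 1.83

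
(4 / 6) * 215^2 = 92450 / 3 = 30816.67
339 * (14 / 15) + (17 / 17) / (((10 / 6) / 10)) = 1612 / 5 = 322.40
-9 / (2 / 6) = -27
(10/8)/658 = 5/2632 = 0.00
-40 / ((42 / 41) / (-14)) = 1640 / 3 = 546.67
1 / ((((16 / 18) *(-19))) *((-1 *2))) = 9 / 304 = 0.03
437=437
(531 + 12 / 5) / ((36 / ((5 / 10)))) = 889 / 120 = 7.41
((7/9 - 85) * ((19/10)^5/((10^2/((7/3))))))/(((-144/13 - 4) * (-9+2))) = -12199739773/26460000000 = -0.46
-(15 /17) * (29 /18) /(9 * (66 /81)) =-145 /748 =-0.19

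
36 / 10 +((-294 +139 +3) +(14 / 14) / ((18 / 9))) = -147.90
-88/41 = -2.15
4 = 4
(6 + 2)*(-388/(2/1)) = -1552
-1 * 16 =-16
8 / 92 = 2 / 23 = 0.09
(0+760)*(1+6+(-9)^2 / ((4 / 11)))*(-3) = -523830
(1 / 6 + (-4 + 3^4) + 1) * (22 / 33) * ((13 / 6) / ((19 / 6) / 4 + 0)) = 24388 / 171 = 142.62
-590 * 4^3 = -37760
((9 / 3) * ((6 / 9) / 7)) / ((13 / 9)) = 18 / 91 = 0.20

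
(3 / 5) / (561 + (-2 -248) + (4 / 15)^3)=2025 / 1049689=0.00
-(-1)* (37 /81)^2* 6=2738 /2187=1.25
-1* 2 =-2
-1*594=-594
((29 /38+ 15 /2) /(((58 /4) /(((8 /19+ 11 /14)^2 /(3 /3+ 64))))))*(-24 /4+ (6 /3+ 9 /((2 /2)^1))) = 16177437 /253412614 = 0.06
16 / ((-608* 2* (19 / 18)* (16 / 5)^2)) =-225 / 184832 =-0.00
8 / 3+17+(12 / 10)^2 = 1583 / 75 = 21.11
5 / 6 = 0.83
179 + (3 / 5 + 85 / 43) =39039 / 215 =181.58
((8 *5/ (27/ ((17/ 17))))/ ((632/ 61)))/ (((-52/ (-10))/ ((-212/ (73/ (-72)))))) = 1293200/ 224913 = 5.75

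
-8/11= -0.73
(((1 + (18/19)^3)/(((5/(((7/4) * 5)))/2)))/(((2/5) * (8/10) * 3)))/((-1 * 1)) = -2220925/329232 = -6.75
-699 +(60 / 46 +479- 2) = -5076 / 23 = -220.70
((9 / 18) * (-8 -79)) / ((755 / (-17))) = 1479 / 1510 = 0.98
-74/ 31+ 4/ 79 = -5722/ 2449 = -2.34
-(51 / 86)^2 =-0.35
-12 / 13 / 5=-12 / 65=-0.18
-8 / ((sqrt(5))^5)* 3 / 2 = -12* sqrt(5) / 125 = -0.21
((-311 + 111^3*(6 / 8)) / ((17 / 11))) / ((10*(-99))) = -4101649 / 6120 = -670.20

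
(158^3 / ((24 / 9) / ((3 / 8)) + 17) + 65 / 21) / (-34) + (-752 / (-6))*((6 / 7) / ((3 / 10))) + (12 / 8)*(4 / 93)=-32856977 / 7378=-4453.37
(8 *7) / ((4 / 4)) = 56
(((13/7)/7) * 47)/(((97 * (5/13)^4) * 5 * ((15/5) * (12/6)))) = 17450771/89118750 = 0.20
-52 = -52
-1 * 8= -8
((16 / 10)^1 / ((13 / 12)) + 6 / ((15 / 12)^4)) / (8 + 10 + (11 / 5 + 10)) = 0.13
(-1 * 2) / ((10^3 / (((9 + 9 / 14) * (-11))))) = 297 / 1400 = 0.21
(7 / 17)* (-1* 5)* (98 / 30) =-343 / 51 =-6.73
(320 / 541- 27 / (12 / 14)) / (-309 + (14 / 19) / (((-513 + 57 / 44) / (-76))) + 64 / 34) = 12800475465 / 127144659014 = 0.10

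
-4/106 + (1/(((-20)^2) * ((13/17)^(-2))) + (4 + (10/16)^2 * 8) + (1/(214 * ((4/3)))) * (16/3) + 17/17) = 5314960349/655567600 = 8.11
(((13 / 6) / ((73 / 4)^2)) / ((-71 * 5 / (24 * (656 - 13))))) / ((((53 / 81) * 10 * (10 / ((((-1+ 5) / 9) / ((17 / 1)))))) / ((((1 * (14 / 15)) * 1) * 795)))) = -67406976 / 804012875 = -0.08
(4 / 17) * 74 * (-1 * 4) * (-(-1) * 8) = -9472 / 17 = -557.18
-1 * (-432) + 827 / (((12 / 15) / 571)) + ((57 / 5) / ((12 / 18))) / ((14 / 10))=16540033 / 28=590715.46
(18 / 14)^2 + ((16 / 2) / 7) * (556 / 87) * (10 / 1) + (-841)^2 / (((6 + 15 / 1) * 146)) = 63355155 / 207466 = 305.38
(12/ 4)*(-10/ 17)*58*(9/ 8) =-3915/ 34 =-115.15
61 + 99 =160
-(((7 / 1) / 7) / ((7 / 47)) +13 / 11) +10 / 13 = -7134 / 1001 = -7.13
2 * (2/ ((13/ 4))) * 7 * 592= 66304/ 13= 5100.31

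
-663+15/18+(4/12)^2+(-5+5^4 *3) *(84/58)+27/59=63033587/30798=2046.68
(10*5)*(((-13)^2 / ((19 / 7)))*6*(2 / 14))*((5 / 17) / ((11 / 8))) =2028000 / 3553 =570.79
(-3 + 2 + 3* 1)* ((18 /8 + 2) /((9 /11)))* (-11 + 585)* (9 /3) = 53669 /3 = 17889.67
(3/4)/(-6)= -1/8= -0.12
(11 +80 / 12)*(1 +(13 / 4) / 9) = 24.05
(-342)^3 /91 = -40001688 /91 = -439578.99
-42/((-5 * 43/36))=1512/215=7.03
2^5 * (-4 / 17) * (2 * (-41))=10496 / 17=617.41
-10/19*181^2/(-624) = 163805/5928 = 27.63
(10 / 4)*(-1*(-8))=20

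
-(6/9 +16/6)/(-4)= 5/6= 0.83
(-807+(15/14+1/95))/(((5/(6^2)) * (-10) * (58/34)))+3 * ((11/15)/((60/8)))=492413059/1446375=340.45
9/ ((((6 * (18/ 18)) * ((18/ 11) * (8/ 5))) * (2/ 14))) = 385/ 96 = 4.01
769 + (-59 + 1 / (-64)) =45439 / 64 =709.98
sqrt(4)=2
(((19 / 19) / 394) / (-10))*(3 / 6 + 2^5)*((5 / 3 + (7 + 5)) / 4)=-533 / 18912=-0.03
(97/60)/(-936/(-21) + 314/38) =12901/421620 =0.03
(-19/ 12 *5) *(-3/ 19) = 5/ 4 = 1.25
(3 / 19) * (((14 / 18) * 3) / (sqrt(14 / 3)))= sqrt(42) / 38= 0.17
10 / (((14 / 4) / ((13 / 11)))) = 260 / 77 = 3.38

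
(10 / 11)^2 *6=600 / 121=4.96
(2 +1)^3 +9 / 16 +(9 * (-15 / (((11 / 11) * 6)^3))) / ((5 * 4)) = 881 / 32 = 27.53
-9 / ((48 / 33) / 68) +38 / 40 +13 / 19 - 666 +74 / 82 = -4223011 / 3895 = -1084.21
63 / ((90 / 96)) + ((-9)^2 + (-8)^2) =1061 / 5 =212.20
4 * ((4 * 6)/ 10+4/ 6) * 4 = 736/ 15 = 49.07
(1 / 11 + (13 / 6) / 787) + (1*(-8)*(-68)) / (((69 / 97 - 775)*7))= -5386489 / 803179146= -0.01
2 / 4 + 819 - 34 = 1571 / 2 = 785.50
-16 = -16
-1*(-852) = 852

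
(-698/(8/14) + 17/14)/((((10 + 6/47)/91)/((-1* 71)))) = 778488.45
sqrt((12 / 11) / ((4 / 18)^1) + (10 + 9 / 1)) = sqrt(2893) / 11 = 4.89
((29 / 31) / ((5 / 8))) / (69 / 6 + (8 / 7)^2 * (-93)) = -0.01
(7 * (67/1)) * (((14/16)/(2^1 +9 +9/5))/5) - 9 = -1325/512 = -2.59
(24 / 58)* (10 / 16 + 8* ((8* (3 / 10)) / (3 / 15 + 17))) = 1797 / 2494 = 0.72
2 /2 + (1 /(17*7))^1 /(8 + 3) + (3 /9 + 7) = 32728 /3927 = 8.33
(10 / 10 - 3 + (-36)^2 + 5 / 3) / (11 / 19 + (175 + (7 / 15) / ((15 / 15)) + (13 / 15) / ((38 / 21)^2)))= 28064140 / 3818881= 7.35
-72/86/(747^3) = -4/1991534121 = -0.00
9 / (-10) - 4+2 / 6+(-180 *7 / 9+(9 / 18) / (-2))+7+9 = -7729 / 60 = -128.82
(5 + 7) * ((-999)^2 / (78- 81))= -3992004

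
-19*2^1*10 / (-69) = 380 / 69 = 5.51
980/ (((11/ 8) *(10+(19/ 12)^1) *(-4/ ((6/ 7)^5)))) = -3732480/ 524447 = -7.12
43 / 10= 4.30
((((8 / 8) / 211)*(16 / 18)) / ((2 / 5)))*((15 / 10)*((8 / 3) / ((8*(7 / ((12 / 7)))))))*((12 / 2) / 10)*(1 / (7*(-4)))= -2 / 72373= -0.00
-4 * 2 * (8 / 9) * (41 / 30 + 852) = -819232 / 135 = -6068.39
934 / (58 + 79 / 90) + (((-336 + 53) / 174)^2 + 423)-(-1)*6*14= 84308681839 / 160432524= 525.51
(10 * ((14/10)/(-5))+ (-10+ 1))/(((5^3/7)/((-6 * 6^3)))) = 856.40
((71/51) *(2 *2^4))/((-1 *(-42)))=1136/1071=1.06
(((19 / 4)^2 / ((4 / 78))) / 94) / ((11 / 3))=42237 / 33088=1.28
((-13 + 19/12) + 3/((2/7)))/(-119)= 11/1428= 0.01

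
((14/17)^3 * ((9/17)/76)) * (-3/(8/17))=-0.02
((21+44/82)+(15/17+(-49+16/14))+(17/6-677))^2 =419439943734289/856967076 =489446.98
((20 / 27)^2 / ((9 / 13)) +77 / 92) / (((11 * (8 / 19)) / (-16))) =-18688343 / 3319866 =-5.63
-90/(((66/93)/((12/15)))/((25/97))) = -27900/1067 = -26.15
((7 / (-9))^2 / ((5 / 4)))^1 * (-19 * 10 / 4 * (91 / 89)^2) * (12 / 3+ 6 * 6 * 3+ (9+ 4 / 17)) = -3531001838 / 1211913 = -2913.58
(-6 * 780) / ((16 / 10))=-2925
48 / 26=24 / 13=1.85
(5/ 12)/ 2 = 5/ 24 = 0.21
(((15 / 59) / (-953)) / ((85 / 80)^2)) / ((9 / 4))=-5120 / 48748809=-0.00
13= 13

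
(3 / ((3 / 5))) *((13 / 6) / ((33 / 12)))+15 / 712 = 93055 / 23496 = 3.96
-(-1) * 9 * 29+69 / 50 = 13119 / 50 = 262.38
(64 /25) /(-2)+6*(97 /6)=2393 /25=95.72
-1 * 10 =-10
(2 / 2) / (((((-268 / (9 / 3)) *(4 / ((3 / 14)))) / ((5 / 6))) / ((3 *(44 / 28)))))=-495 / 210112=-0.00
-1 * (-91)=91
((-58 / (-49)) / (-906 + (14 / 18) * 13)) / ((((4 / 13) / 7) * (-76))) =3393 / 8579032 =0.00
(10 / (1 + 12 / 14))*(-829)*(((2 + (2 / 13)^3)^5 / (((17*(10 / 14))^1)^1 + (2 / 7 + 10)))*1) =-671430092319546646918720 / 104470407641759235037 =-6426.99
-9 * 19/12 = -57/4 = -14.25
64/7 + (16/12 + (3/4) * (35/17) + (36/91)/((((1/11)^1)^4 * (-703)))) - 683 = -1266305515/1864356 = -679.22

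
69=69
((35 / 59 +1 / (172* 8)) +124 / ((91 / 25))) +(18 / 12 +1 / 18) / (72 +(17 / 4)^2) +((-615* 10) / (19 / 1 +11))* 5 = -94884467910943 / 95811651936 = -990.32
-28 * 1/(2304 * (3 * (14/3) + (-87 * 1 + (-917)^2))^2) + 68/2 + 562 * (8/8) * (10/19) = 2551613014848208763/7737096597848064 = 329.79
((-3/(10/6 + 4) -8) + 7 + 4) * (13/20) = 273/170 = 1.61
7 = 7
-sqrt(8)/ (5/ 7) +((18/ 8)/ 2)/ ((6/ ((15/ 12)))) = 15/ 64-14 * sqrt(2)/ 5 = -3.73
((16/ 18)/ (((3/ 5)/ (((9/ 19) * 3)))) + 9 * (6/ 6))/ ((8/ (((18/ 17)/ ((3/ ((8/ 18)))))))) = 211/ 969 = 0.22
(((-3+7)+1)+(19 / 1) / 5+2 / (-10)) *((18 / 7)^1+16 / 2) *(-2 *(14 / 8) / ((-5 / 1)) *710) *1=225922 / 5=45184.40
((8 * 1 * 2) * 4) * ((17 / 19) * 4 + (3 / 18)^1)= 13664 / 57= 239.72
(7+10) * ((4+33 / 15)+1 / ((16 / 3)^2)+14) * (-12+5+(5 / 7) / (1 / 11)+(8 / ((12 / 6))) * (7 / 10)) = 440317 / 350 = 1258.05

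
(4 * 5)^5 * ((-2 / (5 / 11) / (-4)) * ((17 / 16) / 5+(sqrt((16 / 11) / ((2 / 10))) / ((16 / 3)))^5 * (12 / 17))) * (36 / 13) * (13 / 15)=54675000 * sqrt(55) / 2057+1795200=1992322.34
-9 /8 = -1.12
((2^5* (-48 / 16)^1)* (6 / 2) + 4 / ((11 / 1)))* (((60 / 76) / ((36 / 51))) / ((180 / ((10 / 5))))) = -3.57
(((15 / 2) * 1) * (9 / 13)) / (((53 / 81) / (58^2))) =18392670 / 689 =26694.73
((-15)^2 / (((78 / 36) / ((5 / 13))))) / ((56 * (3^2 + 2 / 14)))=3375 / 43264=0.08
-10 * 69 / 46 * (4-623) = 9285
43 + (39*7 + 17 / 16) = 5073 / 16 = 317.06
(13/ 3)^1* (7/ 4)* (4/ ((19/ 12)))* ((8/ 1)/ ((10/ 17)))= 24752/ 95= 260.55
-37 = -37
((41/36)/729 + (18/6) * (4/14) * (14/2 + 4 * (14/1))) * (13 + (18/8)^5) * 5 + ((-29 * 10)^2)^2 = 190074190211556685/26873856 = 7072829080.11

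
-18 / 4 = -4.50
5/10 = 1/2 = 0.50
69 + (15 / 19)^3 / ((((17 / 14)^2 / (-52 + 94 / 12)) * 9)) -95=-54784776 / 1982251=-27.64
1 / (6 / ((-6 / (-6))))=1 / 6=0.17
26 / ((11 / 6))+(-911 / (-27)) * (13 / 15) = 193453 / 4455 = 43.42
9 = 9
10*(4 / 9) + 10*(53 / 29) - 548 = -137098 / 261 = -525.28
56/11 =5.09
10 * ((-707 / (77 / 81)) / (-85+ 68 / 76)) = 777195 / 8789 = 88.43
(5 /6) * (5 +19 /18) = 545 /108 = 5.05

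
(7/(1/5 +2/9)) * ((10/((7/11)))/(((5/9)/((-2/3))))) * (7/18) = -2310/19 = -121.58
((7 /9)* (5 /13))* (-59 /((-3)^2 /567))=-14455 /13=-1111.92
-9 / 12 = -3 / 4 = -0.75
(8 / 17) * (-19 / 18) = -76 / 153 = -0.50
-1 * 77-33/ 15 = -79.20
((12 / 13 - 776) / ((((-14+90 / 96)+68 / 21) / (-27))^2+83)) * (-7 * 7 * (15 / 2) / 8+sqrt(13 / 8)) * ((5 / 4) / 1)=4328913682800 / 8085875759 - 23558713920 * sqrt(26) / 8085875759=520.51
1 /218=0.00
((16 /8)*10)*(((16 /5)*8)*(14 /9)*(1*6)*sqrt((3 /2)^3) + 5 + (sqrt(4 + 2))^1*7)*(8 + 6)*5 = 7000 + 260680*sqrt(6) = 645532.99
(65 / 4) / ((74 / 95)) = 6175 / 296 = 20.86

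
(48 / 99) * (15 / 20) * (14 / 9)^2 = 784 / 891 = 0.88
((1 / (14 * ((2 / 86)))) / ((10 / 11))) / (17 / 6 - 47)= -1419 / 18550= -0.08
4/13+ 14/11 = 226/143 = 1.58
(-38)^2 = 1444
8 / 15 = 0.53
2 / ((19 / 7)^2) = 98 / 361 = 0.27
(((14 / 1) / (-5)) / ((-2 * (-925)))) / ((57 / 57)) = -7 / 4625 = -0.00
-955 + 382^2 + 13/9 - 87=1303951/9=144883.44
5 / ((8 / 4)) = 5 / 2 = 2.50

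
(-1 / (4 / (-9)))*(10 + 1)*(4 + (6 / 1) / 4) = 1089 / 8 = 136.12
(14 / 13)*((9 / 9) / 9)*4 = 0.48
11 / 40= 0.28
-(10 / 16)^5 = -0.10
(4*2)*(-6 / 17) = -48 / 17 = -2.82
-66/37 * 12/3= -264/37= -7.14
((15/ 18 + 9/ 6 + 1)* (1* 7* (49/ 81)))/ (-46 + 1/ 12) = -13720/ 44631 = -0.31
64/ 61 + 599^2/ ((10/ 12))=131321486/ 305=430562.25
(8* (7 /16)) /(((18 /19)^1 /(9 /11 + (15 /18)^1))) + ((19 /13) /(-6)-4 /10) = 842909 /154440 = 5.46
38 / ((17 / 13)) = 494 / 17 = 29.06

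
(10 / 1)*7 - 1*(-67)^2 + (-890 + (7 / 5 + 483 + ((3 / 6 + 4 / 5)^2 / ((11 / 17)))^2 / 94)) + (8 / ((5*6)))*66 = -4806.93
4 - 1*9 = -5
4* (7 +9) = 64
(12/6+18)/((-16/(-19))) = 95/4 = 23.75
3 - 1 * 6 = -3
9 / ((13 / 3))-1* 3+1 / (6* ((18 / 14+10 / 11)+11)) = -72151 / 79248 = -0.91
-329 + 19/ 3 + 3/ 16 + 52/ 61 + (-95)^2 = 25483477/ 2928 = 8703.37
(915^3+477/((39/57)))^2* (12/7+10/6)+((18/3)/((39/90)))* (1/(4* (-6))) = 4694411425091692279251/2366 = 1984113028356590143.39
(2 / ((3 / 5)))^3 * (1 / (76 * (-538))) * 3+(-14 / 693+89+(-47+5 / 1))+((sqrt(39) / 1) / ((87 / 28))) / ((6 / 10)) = 50.33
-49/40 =-1.22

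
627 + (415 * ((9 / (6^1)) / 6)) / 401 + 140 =1230683 / 1604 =767.26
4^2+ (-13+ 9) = 12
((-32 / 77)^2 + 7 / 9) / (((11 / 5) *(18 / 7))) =253595 / 1509354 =0.17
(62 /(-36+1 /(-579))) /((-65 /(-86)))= -3087228 /1354925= -2.28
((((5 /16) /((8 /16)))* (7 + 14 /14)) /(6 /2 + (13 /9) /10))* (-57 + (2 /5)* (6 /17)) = -434970 /4811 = -90.41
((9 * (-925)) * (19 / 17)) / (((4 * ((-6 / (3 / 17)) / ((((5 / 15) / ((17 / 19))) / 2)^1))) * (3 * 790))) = 66785 / 12420064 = 0.01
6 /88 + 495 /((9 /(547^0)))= 2423 /44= 55.07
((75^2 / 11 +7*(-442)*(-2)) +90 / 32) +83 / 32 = 2360079 / 352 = 6704.77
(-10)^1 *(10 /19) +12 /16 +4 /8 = -305 /76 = -4.01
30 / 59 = 0.51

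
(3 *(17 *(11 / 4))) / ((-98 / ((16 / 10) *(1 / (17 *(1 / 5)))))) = -33 / 49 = -0.67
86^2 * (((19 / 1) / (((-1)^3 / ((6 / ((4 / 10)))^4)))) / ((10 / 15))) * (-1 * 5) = 53355206250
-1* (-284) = 284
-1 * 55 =-55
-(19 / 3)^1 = -19 / 3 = -6.33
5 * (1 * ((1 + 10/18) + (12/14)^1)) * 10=7600/63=120.63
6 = 6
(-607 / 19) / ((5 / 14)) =-8498 / 95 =-89.45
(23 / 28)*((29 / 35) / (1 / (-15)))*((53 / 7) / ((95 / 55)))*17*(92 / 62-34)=713948796 / 28861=24737.49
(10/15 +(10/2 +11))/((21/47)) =2350/63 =37.30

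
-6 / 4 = -3 / 2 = -1.50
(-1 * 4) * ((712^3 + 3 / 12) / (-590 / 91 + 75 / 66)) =2890440579026 / 10705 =270008461.38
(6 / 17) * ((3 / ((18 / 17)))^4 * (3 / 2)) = 4913 / 144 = 34.12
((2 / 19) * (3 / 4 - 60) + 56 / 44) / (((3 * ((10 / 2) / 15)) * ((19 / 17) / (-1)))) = 35275 / 7942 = 4.44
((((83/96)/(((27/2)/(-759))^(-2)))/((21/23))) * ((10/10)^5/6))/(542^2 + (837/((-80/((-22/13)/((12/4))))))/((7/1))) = 16185/95227939606624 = 0.00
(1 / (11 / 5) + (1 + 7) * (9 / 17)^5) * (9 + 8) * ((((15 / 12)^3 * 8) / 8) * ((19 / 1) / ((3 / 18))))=87606128625 / 29399392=2979.86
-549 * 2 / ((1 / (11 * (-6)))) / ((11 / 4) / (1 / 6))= 4392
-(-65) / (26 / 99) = 495 / 2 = 247.50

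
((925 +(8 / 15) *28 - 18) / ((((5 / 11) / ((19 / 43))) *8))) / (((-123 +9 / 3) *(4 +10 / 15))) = -0.20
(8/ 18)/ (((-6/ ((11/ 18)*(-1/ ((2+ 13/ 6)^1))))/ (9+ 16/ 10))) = 1166/ 10125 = 0.12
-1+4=3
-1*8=-8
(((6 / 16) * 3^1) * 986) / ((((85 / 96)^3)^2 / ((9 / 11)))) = 459674511998976 / 244037921875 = 1883.62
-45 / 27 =-5 / 3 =-1.67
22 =22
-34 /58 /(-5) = 17 /145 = 0.12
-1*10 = -10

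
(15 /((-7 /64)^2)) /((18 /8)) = 81920 /147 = 557.28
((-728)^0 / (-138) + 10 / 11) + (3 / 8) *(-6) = -4093 / 3036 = -1.35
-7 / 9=-0.78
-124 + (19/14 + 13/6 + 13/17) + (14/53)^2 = -119978261/1002813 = -119.64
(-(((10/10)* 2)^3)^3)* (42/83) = -21504/83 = -259.08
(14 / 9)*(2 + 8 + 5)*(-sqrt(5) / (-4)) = 35*sqrt(5) / 6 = 13.04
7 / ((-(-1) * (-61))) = -7 / 61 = -0.11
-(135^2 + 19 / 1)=-18244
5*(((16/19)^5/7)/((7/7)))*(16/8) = 0.60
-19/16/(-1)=19/16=1.19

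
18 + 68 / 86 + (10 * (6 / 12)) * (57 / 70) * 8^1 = 51.36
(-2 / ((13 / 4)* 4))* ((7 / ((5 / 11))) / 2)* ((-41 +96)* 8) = -6776 / 13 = -521.23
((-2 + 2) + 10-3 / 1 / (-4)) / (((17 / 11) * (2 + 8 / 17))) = 473 / 168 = 2.82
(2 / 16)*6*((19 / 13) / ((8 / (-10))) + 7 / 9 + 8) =3253 / 624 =5.21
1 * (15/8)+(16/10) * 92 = 5963/40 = 149.08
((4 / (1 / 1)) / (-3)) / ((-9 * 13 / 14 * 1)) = 56 / 351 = 0.16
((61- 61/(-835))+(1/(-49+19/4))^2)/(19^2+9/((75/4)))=7988335220/47281068891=0.17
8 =8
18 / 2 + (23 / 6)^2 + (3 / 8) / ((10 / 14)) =8719 / 360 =24.22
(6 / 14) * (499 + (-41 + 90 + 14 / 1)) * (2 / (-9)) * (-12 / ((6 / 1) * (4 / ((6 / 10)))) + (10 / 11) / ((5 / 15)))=-50018 / 385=-129.92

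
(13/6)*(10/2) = 65/6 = 10.83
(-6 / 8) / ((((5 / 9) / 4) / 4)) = -108 / 5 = -21.60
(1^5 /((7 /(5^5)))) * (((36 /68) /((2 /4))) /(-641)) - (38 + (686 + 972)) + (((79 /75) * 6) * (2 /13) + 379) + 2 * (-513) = -58078728611 /24790675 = -2342.77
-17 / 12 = -1.42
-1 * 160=-160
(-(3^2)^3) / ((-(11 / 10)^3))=729000 / 1331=547.71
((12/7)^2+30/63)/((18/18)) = 502/147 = 3.41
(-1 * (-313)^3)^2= 940299110504209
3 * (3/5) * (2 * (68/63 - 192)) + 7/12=-288427/420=-686.73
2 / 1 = 2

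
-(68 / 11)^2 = -4624 / 121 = -38.21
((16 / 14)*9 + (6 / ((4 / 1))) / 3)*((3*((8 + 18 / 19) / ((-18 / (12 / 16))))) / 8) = -12835 / 8512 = -1.51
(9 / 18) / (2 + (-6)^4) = 1 / 2596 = 0.00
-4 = -4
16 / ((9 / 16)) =28.44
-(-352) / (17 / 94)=33088 / 17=1946.35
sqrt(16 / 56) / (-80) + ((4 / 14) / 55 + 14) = 5392 / 385-sqrt(14) / 560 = 14.00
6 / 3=2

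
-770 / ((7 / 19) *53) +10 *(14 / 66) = -37.31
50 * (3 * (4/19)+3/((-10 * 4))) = 2115/76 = 27.83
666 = 666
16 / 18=8 / 9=0.89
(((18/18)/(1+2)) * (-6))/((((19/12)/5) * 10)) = -12/19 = -0.63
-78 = -78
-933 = -933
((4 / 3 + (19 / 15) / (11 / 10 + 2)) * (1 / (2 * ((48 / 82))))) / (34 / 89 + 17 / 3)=98523 / 400520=0.25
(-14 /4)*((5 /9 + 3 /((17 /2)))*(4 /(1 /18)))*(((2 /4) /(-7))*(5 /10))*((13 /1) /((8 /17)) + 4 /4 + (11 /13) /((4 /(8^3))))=1979499 /1768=1119.63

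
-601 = -601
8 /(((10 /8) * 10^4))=2 /3125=0.00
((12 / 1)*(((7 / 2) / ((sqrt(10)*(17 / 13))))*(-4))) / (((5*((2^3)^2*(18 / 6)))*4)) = -91*sqrt(10) / 27200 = -0.01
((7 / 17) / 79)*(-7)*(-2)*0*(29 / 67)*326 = 0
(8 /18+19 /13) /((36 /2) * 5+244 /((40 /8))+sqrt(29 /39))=773810 /56349237- 5575 * sqrt(1131) /2197620243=0.01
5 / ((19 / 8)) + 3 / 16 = 697 / 304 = 2.29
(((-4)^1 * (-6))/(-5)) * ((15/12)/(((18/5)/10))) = -50/3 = -16.67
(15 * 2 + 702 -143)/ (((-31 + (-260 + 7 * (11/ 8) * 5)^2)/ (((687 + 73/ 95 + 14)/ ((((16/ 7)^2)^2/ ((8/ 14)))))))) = 177220211/ 918733120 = 0.19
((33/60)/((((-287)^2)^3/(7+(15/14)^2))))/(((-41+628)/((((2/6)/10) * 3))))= 17567/12859247306680440853600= 0.00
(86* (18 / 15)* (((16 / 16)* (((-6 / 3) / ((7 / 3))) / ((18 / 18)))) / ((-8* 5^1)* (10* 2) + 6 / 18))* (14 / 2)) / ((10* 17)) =4644 / 1019575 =0.00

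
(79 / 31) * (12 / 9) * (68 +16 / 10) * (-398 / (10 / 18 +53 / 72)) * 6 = -2100828672 / 4805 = -437217.21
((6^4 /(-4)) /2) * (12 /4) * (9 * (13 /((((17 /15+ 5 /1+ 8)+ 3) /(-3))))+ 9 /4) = 4555521 /514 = 8862.88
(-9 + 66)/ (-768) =-19/ 256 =-0.07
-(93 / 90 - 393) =11759 / 30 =391.97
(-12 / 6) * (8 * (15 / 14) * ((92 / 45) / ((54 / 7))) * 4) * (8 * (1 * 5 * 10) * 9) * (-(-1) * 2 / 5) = -235520 / 9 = -26168.89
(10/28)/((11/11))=5/14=0.36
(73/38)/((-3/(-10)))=365/57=6.40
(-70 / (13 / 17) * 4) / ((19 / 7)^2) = -49.70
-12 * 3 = -36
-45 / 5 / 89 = -9 / 89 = -0.10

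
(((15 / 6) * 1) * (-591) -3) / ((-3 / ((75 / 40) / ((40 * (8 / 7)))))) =20727 / 1024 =20.24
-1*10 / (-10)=1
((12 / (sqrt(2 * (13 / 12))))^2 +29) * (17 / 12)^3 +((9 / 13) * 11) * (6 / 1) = 7123465 / 22464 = 317.11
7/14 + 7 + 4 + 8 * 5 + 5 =113/2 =56.50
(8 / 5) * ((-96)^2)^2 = 679477248 / 5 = 135895449.60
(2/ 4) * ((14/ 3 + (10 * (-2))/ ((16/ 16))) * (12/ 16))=-23/ 4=-5.75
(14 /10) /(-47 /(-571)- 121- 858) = -3997 /2794810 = -0.00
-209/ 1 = -209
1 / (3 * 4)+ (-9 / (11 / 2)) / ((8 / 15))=-2.98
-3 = -3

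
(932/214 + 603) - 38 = 60921/107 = 569.36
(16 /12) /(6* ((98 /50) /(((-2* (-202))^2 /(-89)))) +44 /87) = 236663200 /88630579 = 2.67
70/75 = 14/15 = 0.93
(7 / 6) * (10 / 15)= 7 / 9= 0.78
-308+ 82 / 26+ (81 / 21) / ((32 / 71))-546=-2452743 / 2912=-842.29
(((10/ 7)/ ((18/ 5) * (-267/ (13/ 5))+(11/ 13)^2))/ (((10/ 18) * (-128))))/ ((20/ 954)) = 725517/ 279359360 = 0.00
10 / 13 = 0.77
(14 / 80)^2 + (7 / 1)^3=548849 / 1600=343.03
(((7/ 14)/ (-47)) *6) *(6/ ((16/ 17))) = -153/ 376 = -0.41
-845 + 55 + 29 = -761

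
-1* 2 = -2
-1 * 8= -8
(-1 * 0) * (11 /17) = 0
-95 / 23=-4.13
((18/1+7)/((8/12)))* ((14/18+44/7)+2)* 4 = 28550/21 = 1359.52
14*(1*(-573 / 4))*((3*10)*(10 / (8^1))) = -300825 / 4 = -75206.25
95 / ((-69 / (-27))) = 855 / 23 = 37.17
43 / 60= 0.72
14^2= 196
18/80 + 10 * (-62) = -619.78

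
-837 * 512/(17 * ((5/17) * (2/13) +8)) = -2785536/889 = -3133.34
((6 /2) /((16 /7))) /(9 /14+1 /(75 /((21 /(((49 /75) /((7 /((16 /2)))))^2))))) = 196 /171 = 1.15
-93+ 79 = -14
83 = 83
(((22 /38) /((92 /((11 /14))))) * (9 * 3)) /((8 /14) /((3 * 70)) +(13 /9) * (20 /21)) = 0.10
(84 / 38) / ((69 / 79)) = 1106 / 437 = 2.53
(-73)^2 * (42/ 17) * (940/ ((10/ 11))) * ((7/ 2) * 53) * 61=2618721406686/ 17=154042435687.41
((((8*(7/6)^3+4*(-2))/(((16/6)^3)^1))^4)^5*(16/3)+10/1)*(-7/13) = -20114003973873131389020141471952251287059724368012392967/3735457880860604092248470878678878635070676610322530304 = -5.38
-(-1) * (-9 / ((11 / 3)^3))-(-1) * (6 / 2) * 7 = 27708 / 1331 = 20.82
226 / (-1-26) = -226 / 27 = -8.37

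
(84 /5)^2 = 7056 /25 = 282.24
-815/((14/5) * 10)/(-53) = 815/1484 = 0.55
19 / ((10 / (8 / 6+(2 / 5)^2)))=1064 / 375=2.84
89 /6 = 14.83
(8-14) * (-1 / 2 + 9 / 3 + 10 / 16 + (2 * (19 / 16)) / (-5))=-159 / 10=-15.90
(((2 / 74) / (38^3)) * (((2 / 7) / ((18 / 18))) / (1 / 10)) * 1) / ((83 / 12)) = 30 / 147447923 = 0.00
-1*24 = -24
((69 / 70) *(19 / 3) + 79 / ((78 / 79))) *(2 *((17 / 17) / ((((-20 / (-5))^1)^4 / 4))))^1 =117739 / 43680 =2.70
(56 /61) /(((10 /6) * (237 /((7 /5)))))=392 /120475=0.00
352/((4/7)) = 616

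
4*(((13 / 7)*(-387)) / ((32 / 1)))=-5031 / 56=-89.84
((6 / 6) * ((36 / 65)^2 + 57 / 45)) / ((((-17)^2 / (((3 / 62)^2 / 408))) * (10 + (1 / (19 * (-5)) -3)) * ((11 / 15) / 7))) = 723387 / 16954106780416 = 0.00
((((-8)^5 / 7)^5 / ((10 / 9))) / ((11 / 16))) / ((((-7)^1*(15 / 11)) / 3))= 2720083094132915643088896 / 2941225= 924812992590813570.23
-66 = -66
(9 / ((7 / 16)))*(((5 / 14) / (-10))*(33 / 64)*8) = -297 / 98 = -3.03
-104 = -104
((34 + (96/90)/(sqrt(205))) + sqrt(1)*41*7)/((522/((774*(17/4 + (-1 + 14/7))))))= 1204*sqrt(205)/29725 + 289863/116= 2499.40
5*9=45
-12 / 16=-3 / 4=-0.75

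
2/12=0.17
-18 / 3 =-6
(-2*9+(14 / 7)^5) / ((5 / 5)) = 14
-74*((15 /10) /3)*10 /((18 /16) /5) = -14800 /9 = -1644.44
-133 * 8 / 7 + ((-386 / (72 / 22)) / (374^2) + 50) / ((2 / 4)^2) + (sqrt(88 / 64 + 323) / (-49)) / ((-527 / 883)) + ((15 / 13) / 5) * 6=883 * sqrt(5190) / 103292 + 36734015 / 743886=50.00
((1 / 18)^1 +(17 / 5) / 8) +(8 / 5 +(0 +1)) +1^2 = 1469 / 360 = 4.08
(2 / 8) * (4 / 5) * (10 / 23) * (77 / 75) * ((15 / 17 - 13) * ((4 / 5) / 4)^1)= -31724 / 146625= -0.22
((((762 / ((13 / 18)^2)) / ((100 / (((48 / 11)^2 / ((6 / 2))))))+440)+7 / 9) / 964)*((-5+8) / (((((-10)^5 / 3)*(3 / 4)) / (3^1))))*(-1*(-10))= -2454652039 / 1232052250000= -0.00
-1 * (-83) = 83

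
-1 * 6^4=-1296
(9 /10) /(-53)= -9 /530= -0.02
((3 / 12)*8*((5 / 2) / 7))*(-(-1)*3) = 15 / 7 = 2.14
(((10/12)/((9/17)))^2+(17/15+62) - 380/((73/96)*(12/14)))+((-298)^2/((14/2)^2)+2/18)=67539519293/52152660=1295.03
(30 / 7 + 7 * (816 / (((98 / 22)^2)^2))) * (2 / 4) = 7738263 / 823543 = 9.40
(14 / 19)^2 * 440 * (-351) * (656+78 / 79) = -1571085996480 / 28519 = -55089098.37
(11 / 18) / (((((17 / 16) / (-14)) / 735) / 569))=-171746960 / 51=-3367587.45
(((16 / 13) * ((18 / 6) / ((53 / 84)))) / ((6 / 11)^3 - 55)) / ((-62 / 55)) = 21083040 / 222710293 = 0.09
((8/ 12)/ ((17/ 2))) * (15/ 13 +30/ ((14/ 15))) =4040/ 1547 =2.61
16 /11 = 1.45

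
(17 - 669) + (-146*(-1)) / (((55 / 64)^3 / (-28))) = -1180121172 / 166375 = -7093.14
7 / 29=0.24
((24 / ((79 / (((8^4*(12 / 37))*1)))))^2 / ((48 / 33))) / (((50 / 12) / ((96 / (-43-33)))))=-137765370986496 / 4058366275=-33946.02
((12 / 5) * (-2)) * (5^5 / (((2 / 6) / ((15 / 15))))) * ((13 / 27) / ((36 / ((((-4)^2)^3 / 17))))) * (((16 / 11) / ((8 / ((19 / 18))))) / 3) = -1264640000 / 136323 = -9276.79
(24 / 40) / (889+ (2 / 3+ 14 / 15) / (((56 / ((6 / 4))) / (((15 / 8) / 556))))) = 186816 / 276799085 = 0.00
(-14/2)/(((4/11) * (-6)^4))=-0.01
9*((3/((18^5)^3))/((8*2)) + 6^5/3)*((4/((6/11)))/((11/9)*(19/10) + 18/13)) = 66684875315761835535237835/1444947177958653689856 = 46150.39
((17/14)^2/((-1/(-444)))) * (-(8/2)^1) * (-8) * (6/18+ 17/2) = 9067664/49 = 185054.37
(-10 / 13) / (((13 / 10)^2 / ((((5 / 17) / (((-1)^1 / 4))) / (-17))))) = -20000 / 634933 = -0.03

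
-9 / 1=-9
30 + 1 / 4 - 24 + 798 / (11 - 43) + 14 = -75 / 16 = -4.69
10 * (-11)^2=1210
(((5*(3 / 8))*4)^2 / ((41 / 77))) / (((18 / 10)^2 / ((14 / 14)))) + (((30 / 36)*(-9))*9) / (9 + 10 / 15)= 1096735 / 42804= 25.62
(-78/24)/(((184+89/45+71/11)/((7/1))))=-45045/381016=-0.12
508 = 508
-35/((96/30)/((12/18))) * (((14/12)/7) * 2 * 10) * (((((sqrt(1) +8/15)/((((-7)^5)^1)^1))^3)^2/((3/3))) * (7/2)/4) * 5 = -148035889/2414377333016031107175033088800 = -0.00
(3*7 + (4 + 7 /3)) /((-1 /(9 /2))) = -123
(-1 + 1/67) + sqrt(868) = -66/67 + 2 * sqrt(217) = 28.48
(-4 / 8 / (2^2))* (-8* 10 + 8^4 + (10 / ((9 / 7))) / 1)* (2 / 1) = -18107 / 18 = -1005.94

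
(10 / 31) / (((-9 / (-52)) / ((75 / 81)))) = 13000 / 7533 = 1.73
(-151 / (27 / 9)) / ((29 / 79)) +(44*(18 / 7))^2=12664.19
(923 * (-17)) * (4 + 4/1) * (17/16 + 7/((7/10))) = -2777307/2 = -1388653.50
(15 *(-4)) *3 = -180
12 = 12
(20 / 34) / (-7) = -10 / 119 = -0.08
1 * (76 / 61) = 76 / 61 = 1.25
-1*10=-10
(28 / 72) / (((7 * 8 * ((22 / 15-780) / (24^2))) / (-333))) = 1.71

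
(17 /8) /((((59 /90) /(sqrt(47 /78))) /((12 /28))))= 765*sqrt(3666) /42952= 1.08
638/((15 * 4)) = 319/30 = 10.63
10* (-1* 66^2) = -43560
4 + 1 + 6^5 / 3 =2597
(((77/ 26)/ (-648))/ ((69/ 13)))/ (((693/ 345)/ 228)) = -95/ 972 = -0.10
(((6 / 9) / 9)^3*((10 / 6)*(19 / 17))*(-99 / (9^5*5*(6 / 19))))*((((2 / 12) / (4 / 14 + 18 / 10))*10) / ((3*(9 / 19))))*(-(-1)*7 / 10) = -36970010 / 116831684924307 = -0.00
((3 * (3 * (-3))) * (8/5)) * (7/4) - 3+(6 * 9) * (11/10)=-96/5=-19.20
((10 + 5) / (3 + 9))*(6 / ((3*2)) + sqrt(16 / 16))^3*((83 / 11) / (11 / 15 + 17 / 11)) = 6225 / 188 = 33.11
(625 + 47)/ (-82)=-336/ 41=-8.20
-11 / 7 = -1.57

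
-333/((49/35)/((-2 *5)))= 16650/7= 2378.57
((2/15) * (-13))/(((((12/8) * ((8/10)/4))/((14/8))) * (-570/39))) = 1183/1710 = 0.69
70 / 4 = 35 / 2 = 17.50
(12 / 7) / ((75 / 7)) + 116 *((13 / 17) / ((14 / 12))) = 76.19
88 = 88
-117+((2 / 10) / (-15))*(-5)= -1754 / 15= -116.93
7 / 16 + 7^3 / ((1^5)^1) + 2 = 5527 / 16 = 345.44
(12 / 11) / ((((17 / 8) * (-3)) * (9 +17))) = -16 / 2431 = -0.01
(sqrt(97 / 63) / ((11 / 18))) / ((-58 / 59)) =-177 * sqrt(679) / 2233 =-2.07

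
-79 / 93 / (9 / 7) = -553 / 837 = -0.66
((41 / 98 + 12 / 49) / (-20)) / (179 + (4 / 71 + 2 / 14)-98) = -923 / 2259936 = -0.00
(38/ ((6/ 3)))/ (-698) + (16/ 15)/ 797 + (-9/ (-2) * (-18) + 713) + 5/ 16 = 632.29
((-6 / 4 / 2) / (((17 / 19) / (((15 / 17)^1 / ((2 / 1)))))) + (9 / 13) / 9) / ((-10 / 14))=61621 / 150280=0.41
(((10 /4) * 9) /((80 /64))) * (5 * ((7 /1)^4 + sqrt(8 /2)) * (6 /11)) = 1297620 /11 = 117965.45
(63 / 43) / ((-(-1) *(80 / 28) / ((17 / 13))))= 7497 / 11180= 0.67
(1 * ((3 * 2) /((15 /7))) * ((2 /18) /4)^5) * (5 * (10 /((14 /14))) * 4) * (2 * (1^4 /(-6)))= -35 /11337408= -0.00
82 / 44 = 1.86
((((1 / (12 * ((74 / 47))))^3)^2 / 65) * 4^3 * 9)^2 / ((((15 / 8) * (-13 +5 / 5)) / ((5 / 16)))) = -116191483108948578241 / 220429559217554540441990830699315200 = -0.00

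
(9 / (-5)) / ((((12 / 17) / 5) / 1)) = -12.75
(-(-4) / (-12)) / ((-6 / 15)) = 5 / 6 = 0.83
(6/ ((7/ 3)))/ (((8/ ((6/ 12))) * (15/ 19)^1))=57/ 280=0.20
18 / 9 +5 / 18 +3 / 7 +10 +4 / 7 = 239 / 18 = 13.28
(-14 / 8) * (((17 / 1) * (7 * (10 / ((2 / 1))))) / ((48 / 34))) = -737.55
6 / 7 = 0.86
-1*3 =-3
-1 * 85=-85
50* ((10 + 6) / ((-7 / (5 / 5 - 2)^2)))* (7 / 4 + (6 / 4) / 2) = -2000 / 7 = -285.71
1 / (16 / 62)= 31 / 8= 3.88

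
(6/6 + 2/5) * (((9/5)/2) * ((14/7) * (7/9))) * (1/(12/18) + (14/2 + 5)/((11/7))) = 9849/550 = 17.91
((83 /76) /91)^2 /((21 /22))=75779 /502226088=0.00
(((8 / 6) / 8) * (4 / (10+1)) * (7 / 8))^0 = 1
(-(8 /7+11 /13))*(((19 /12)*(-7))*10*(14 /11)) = 120365 /429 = 280.57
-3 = -3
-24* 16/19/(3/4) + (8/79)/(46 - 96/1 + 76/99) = -98579300/3657937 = -26.95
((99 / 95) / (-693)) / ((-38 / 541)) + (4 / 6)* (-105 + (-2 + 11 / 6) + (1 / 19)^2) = -15940081 / 227430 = -70.09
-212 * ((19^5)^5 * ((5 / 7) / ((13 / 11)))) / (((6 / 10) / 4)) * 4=-86821755178005280319749444469649467200 / 273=-318028407245440587251829500000000000.00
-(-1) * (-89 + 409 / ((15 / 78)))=10189 / 5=2037.80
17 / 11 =1.55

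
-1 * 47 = -47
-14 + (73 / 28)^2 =-5647 / 784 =-7.20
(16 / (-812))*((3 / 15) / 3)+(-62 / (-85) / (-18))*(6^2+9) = -1.82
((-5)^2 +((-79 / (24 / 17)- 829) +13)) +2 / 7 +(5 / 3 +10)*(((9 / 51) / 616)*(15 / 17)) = -113045641 / 133518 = -846.67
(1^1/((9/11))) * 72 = 88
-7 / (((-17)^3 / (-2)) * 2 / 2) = -14 / 4913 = -0.00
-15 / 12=-5 / 4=-1.25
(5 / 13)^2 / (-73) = -25 / 12337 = -0.00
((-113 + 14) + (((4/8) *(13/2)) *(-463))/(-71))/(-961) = 22097/272924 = 0.08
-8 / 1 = -8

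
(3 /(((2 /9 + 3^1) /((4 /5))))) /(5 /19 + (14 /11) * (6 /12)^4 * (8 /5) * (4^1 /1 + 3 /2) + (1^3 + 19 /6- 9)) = -6156 /31987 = -0.19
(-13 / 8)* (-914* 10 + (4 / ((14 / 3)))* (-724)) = 222053 / 14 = 15860.93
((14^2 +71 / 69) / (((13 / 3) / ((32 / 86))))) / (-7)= -217520 / 89999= -2.42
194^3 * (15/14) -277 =54758441/7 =7822634.43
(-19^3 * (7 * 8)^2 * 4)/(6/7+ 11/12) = -7227300864/149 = -48505374.93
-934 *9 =-8406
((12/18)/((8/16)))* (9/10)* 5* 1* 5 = 30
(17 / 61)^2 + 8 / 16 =4299 / 7442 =0.58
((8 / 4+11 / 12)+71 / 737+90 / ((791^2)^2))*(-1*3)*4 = -10431679992385327 / 288518338041857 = -36.16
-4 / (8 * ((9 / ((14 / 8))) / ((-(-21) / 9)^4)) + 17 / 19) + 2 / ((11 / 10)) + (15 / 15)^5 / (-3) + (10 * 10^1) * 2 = 199.73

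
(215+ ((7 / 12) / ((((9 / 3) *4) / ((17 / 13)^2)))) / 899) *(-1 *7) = -32926500481 / 21878064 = -1505.00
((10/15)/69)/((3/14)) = 28/621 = 0.05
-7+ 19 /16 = -93 /16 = -5.81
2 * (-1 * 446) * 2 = -1784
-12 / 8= -3 / 2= -1.50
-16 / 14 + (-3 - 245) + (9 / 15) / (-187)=-1630661 / 6545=-249.15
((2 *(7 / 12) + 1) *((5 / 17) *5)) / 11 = 325 / 1122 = 0.29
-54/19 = -2.84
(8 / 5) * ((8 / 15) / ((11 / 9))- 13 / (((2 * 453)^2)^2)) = 16170521732789 / 23160903524550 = 0.70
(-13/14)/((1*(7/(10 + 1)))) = -143/98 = -1.46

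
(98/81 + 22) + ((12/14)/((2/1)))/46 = 605603/26082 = 23.22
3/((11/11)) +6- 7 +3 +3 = 8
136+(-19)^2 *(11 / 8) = 5059 / 8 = 632.38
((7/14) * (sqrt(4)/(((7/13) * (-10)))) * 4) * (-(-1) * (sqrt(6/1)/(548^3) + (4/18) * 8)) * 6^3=-285.26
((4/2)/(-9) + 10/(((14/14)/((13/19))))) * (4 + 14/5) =38488/855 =45.02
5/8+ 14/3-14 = -209/24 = -8.71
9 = 9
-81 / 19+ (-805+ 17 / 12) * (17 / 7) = -3121493 / 1596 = -1955.82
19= 19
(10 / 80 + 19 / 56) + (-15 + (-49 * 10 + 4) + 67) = -12139 / 28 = -433.54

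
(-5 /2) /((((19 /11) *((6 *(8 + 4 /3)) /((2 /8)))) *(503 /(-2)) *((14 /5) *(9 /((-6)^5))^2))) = 3207600 /468293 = 6.85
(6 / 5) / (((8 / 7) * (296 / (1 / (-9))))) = -7 / 17760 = -0.00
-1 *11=-11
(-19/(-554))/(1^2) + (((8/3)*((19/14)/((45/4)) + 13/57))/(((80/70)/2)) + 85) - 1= 121725971/1421010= 85.66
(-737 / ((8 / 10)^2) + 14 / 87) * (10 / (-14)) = 8013755 / 9744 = 822.43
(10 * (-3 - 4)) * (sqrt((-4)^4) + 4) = -1400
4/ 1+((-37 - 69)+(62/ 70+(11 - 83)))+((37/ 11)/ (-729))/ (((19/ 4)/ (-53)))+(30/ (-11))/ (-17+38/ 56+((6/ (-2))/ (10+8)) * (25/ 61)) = -77429927871379/ 447840019935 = -172.90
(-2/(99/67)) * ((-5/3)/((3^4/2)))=1340/24057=0.06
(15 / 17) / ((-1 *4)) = -15 / 68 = -0.22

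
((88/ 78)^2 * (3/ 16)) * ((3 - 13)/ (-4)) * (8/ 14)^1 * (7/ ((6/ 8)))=4840/ 1521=3.18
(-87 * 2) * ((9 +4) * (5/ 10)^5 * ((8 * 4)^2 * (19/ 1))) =-1375296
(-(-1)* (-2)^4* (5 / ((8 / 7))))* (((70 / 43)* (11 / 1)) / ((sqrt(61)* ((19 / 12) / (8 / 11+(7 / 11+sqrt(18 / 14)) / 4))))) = 69300* sqrt(427) / 49837+573300* sqrt(61) / 49837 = 118.58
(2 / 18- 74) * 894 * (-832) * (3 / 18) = 82438720 / 9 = 9159857.78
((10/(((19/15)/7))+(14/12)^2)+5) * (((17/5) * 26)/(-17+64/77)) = -717283567/2128950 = -336.92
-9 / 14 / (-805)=9 / 11270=0.00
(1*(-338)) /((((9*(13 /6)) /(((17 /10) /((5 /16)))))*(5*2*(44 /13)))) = -11492 /4125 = -2.79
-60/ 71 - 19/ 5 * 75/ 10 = -4167/ 142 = -29.35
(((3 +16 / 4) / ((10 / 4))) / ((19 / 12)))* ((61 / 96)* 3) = 1281 / 380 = 3.37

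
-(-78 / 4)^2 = -1521 / 4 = -380.25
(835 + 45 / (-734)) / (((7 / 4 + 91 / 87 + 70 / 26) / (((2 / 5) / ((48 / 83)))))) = 3835306579 / 36448972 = 105.22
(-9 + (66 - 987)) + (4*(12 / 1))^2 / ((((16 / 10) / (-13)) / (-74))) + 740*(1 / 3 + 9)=4173770 / 3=1391256.67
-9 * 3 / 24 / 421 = -9 / 3368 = -0.00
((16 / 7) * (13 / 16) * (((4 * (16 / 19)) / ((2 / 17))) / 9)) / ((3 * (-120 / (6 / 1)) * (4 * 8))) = -221 / 71820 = -0.00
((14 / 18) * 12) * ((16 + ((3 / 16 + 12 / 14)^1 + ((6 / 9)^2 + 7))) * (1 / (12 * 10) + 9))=5336897 / 2592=2058.99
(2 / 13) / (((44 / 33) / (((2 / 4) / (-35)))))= -3 / 1820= -0.00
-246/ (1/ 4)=-984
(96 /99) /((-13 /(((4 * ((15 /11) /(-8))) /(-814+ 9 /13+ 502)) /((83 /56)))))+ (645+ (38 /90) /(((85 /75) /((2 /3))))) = 1337499666581 /2072845071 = 645.25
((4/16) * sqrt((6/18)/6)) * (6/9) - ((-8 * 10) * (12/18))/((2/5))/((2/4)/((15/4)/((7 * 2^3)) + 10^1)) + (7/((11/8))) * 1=2689.65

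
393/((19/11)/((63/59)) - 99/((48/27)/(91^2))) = -4357584/5113193167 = -0.00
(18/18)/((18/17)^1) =17/18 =0.94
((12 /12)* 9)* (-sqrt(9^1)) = -27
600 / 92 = 6.52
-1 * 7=-7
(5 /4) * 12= 15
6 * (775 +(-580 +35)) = 1380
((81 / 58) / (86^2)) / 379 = 81 / 162578872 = 0.00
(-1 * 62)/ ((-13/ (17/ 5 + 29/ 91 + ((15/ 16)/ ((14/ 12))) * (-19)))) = -55.08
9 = 9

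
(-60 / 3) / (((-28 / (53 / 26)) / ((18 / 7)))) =2385 / 637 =3.74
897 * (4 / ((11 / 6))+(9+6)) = 169533 / 11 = 15412.09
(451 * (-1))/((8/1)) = -451/8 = -56.38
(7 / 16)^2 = 49 / 256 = 0.19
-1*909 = -909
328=328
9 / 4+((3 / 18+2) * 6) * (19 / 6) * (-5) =-2443 / 12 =-203.58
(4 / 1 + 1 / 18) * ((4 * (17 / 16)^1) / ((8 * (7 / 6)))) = 1241 / 672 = 1.85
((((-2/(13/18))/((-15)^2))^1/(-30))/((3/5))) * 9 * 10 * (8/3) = 32/195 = 0.16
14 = 14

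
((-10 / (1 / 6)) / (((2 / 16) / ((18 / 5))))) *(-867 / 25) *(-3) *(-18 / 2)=40450752 / 25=1618030.08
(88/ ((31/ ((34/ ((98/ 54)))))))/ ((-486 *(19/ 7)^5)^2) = 4312071148/ 415667899080134397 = 0.00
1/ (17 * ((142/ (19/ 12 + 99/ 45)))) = 227/ 144840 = 0.00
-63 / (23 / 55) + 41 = -2522 / 23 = -109.65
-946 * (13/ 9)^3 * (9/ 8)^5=-84173661/ 16384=-5137.55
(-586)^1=-586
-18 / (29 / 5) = -90 / 29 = -3.10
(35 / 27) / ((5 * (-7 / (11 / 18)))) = -11 / 486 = -0.02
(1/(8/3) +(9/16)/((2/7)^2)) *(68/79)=7905/1264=6.25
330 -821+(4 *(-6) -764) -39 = -1318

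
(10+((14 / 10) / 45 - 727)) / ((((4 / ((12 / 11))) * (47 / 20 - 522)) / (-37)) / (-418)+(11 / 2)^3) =-23875064 / 5536185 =-4.31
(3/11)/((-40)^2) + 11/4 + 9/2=127603/17600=7.25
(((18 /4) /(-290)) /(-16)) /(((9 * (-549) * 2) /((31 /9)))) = -31 /91704960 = -0.00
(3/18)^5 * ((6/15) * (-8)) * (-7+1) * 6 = 0.01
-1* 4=-4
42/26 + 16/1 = 229/13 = 17.62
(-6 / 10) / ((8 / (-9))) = 27 / 40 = 0.68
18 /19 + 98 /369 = 8504 /7011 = 1.21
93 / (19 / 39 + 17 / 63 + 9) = 76167 / 7991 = 9.53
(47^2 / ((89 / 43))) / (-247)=-94987 / 21983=-4.32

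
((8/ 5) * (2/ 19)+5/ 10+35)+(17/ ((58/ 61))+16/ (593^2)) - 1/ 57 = 155579144363/ 2906378985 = 53.53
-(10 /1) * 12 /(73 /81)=-9720 /73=-133.15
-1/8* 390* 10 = -975/2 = -487.50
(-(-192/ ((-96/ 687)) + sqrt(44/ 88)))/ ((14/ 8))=-5496/ 7 -2* sqrt(2)/ 7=-785.55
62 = 62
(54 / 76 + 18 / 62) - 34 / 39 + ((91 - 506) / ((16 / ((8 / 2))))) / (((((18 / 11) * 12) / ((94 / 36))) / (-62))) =855.48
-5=-5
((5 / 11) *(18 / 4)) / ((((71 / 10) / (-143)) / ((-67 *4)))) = 783900 / 71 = 11040.85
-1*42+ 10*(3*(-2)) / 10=-48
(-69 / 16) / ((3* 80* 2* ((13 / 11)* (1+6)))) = -253 / 232960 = -0.00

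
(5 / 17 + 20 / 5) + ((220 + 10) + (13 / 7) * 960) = 2017.15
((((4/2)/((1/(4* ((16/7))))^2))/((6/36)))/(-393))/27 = -16384/173313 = -0.09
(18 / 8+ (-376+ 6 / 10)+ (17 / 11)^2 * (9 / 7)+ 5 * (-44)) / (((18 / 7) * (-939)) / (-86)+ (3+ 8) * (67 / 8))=-859650926 / 175114225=-4.91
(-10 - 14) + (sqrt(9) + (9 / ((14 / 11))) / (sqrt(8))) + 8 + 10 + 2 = -1 + 99 * sqrt(2) / 56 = 1.50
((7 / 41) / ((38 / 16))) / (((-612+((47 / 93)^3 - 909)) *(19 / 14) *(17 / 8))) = -2522463552 / 153904453536179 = -0.00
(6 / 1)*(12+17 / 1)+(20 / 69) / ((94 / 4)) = 564322 / 3243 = 174.01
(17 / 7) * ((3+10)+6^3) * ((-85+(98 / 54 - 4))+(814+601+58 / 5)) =703936153 / 945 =744905.98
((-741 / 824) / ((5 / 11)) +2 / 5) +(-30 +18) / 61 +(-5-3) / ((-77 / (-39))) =-112763311 / 19351640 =-5.83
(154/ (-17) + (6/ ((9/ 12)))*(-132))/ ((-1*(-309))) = -18106/ 5253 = -3.45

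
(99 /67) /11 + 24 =1617 /67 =24.13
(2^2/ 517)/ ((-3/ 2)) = -8/ 1551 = -0.01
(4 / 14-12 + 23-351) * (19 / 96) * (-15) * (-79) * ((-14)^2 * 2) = -62464115 / 2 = -31232057.50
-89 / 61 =-1.46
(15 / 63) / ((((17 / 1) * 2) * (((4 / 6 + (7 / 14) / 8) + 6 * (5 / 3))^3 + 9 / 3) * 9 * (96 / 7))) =320 / 6983055201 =0.00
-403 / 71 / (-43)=403 / 3053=0.13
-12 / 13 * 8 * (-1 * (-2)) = -192 / 13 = -14.77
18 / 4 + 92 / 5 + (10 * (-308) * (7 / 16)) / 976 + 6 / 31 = 6569459 / 302560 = 21.71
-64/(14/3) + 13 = -5/7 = -0.71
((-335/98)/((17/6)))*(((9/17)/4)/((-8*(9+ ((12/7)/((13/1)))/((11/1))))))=431145/194661152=0.00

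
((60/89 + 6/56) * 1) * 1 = 1947/2492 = 0.78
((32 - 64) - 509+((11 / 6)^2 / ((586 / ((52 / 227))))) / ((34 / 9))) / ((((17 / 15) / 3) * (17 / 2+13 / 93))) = -10239879322575 / 61778476306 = -165.75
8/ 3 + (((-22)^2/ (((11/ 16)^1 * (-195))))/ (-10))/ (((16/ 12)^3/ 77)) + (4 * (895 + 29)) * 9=64892869/ 1950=33278.39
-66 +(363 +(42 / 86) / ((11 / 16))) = 297.71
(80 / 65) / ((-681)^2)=16 / 6028893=0.00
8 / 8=1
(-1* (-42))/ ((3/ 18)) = 252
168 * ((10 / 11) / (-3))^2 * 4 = 22400 / 363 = 61.71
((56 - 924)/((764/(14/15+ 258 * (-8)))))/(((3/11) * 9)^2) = 812549122/2088585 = 389.04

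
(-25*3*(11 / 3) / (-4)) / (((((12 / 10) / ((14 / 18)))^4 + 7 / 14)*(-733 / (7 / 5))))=-577740625 / 27130876442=-0.02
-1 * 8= -8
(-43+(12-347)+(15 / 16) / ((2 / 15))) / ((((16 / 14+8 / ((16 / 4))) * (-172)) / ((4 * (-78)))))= -3240783 / 15136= -214.11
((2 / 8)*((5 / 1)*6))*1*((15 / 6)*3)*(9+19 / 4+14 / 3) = 16575 / 16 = 1035.94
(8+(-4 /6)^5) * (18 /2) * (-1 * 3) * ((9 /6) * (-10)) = 9560 /3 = 3186.67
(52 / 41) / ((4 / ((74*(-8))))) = -7696 / 41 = -187.71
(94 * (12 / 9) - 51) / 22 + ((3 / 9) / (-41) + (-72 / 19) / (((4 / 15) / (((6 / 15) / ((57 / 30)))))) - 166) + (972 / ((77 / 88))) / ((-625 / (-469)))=407820899197 / 610541250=667.97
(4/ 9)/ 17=4/ 153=0.03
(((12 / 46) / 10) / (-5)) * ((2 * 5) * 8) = -48 / 115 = -0.42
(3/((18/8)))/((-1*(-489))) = 4/1467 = 0.00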